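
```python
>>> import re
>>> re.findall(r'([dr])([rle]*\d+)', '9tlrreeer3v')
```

The pattern matches one of [dr] (captured); then zero or more of one of [rle], then one or more of a digit (captured).
Matches: at [3:10] match 'rreeer3', groups = ('r', 'reeer3').
2 groups means the one result is a tuple of 2 captured strings — 1 here.

[('r', 'reeer3')]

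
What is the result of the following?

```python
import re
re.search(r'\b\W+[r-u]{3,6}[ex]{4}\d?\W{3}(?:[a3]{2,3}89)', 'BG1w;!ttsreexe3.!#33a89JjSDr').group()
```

';!ttsreexe3.!#33a89'

The pattern matches a word boundary (`\b`, zero-width); then one or more of a non-word character, then 3 to 6 of a character in [r-u], then exactly 4 of one of [ex]; then optionally a digit, then exactly 3 of a non-word character; then 2 to 3 of one of [a3], then the literal '89' (non-capturing group).
The match spans [4:23] → ';!ttsreexe3.!#33a89'.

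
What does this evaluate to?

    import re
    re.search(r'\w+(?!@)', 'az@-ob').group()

'a'

Because the assertion is negative and zero-width, positions next to the forbidden text are skipped.
The match spans [0:1] → 'a'.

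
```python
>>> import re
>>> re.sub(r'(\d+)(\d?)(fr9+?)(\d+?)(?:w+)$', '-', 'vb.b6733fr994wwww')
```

The pattern matches one or more of a digit (captured); then optionally a digit (captured); then the literal 'fr', then one or more of the literal '9' (lazy) (captured); then one or more of a digit (lazy) (captured); then one or more of a literal 'w' (non-capturing group); then anchored at the end.
`sub` substitutes '-' at each match site.

'vb.b-'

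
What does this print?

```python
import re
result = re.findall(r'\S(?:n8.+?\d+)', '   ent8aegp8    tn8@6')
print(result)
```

['tn8@6']

The pattern matches a non-whitespace character; then the literal 'n8', then one or more of any character (lazy), then one or more of a digit (non-capturing group).
Matches: at [16:21] → 'tn8@6'.
No capturing groups, so `findall` returns the 1 full match string.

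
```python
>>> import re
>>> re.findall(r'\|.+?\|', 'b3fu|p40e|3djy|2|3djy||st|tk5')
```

A non-greedy quantifier consumes as few characters as it can — just enough that the remainder of the pattern still matches from where it stops; whatever follows it matches normally.
With no groups in the pattern, `findall` gives back each whole match — 3 here.

['|p40e|', '|2|', '||st|']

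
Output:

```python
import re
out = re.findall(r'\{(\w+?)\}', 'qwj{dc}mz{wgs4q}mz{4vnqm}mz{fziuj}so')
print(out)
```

One capturing group, so `findall` returns just the captured substring from each match — 4 in all.

['dc', 'wgs4q', '4vnqm', 'fziuj']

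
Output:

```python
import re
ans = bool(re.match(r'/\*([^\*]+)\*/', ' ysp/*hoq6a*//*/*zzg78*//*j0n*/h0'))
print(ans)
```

`re.match` only tries the pattern at the start of the string.
Here the string doesn't start with a match, so the call returns None, and `bool(None)` is False.

False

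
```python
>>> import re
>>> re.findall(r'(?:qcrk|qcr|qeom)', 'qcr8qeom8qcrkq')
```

['qcr', 'qeom', 'qcrk']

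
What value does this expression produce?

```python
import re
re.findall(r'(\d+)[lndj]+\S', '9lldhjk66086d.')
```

['9', '66086']

`findall` collects group 1 from each match (2 total).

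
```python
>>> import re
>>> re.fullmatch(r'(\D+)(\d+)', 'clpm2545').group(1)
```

'clpm'

The pattern matches one or more of a non-digit (captured); then one or more of a digit (captured).
For `fullmatch`, every character of the input must be accounted for by the pattern.
The match spans [0:8] → 'clpm2545'.
Captured: group 1 = 'clpm', group 2 = '2545'.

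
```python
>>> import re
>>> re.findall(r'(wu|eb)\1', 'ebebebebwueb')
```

After group 1 captures some text, `\1` only succeeds where that same text appears again.
Matches: at [0:4] match 'ebeb', group 1 = 'eb'; at [4:8] match 'ebeb', group 1 = 'eb'.
One capturing group, so `findall` returns just the captured substring from each match — 2 in all.

['eb', 'eb']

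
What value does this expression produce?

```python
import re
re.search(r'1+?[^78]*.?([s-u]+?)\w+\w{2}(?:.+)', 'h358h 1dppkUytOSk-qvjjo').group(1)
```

't'

The match spans [6:23] → '1dppkUytOSk-qvjjo'.
Captured: group 1 = 't'.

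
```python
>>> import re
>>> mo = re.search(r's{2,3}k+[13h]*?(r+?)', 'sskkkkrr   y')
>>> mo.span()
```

(0, 7)

Lazy quantifiers expand one character at a time until the remainder of the pattern can match.
The match spans [0:7] → 'sskkkkr'.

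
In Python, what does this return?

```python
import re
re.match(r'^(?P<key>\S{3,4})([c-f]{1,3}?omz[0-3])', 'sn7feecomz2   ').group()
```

'sn7feecomz2'

`re.match` only tries the pattern at the start of the string.
The match spans [0:11] → 'sn7feecomz2'.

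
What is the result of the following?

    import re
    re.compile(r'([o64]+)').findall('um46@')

The pattern matches one or more of one of [o64] (captured).
Because there's exactly one group, `findall` drops the full match and keeps group 1 from the one hit.

['46']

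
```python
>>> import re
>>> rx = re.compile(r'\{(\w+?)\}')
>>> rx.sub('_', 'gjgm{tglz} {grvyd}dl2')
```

'gjgm_ _dl2'

Every occurrence is swapped for '_'.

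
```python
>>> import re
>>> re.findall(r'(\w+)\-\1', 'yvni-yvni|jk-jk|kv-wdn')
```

`\1` is not a pattern — it's the concrete string captured by group 1, re-applied verbatim.
Matches: at [0:9] match 'yvni-yvni', group 1 = 'yvni'; at [10:15] match 'jk-jk', group 1 = 'jk'.
`findall` collects group 1 from each match (2 total).

['yvni', 'jk']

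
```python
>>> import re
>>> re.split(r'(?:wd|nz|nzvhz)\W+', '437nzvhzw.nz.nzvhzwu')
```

Each match becomes a cut point; 2 segments remain.

['437nzvhzw.', 'nzvhzwu']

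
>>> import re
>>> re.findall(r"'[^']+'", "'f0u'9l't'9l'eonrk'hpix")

["'f0u'", "'t'", "'eonrk'"]

Matches: at [0:5] → "'f0u'"; at [7:10] → "'t'"; at [12:19] → "'eonrk'".
No capturing groups, so `findall` returns the 3 full match strings.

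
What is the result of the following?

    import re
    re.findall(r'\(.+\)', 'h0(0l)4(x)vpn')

Scanning left to right: at [2:10] → '(0l)4(x)'.
`findall` yields the raw match text (1 of them) because the pattern has no groups.

['(0l)4(x)']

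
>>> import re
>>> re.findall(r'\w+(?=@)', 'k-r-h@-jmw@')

Lookahead/lookbehind check context without consuming it, so the matched span excludes the asserted characters.
Walking the string: at [4:5] → 'h'; at [7:10] → 'jmw'.
Since nothing is captured, `findall` lists the 2 matched substrings directly.

['h', 'jmw']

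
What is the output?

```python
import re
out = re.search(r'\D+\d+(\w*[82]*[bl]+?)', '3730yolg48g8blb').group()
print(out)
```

yolg48g8blb

Pattern: one or more of a non-digit; then one or more of a digit; then zero or more of a word character, then zero or more of one of [82], then one or more of one of [bl] (lazy) (captured).
Unlike `match`, `search` isn't anchored — it looks for the pattern anywhere in the string.
The match spans [4:15] → 'yolg48g8blb'.
Captured: group 1 = 'g8blb'.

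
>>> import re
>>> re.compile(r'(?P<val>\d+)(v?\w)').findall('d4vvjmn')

[('4', 'vv')]

This matches one or more of a digit (captured as 'val'); then optionally the literal 'v', then a word character (captured).
Matches: at [1:4] match '4vv', groups = ('4', 'vv').
With 2 capturing groups, `findall` returns a 2-tuple per match.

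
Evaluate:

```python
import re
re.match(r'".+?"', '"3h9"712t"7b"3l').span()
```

`re.match` only tries the pattern at the start of the string.
The match spans [0:5] → '"3h9"'.

(0, 5)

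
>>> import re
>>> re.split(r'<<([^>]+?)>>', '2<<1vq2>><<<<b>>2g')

['2', '1vq2', '', '<<b', '2g']

Because the pattern has a capturing group, `split` also inserts each captured text between the pieces.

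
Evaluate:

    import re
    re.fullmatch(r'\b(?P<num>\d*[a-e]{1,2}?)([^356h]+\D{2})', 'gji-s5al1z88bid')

None

Pattern: a word boundary (`\b`, zero-width); then zero or more of a digit, then 1 to 2 of a character in [a-e] (lazy) (captured as 'num'); then one or more of any character except [356h], then exactly 2 of a non-digit (captured).
For `fullmatch`, every character of the input must be accounted for by the pattern.
Here there's no way to consume every character, so the call returns None.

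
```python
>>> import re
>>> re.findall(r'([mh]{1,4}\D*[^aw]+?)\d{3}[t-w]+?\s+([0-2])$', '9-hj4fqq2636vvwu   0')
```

`findall` packs the 2 group values into a tuple for every match.

[('hj4fqq2', '0')]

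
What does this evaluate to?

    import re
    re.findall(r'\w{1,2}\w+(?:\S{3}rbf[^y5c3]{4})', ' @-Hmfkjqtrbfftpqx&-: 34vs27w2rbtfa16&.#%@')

Pattern: 1 to 2 of a word character, then one or more of a word character; then exactly 3 of a non-whitespace character, then the literal 'rbf', then exactly 4 of any character except [y5c3] (non-capturing group).
Matches: at [3:17] → 'Hmfkjqtrbfftpq'.
No capturing groups, so `findall` returns the 1 full match string.

['Hmfkjqtrbfftpq']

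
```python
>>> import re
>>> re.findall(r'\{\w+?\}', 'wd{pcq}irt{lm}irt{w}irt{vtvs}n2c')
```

Scanning left to right: at [2:7] → '{pcq}'; at [10:14] → '{lm}'; at [17:20] → '{w}'; at [23:29] → '{vtvs}'.
No capturing groups, so `findall` returns the 4 full match strings.

['{pcq}', '{lm}', '{w}', '{vtvs}']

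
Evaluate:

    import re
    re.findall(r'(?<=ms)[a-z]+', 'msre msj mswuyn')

['re', 'j', 'wuyn']

The `(?=…)`/`(?<=…)` assertion just peeks at neighbouring text; it doesn't advance the match position.
Scanning left to right: at [2:4] → 're'; at [7:8] → 'j'; at [11:15] → 'wuyn'.
With no groups in the pattern, `findall` gives back each whole match — 3 here.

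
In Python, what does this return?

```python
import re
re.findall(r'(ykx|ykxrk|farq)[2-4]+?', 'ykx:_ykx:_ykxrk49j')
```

Matches: at [10:16] match 'ykxrk4', group 1 = 'ykxrk'.
Because there's exactly one group, `findall` drops the full match and keeps group 1 from the one hit.

['ykxrk']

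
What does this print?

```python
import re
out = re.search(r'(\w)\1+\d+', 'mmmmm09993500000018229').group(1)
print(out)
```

m

`\1` has to match the exact text group 1 already captured.
Unlike `match`, `search` isn't anchored — it looks for the pattern anywhere in the string.
The match spans [0:22] → 'mmmmm09993500000018229'.
Captured: group 1 = 'm'.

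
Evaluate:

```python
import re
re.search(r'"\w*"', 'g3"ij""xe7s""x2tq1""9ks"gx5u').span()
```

(2, 6)

The match spans [2:6] → '"ij"'.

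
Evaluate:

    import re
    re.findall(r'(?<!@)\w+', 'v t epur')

['v', 't', 'epur']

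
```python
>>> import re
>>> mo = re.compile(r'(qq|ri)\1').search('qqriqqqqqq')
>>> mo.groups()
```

('qq',)

A backreference is literal: `\1` must see the identical characters the first group matched.
`search` walks the string left to right and returns the first match it finds.
The match spans [4:8] → 'qqqq'.
Captured: group 1 = 'qq'.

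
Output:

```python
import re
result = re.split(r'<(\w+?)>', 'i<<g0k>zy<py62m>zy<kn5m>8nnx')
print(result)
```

['i<', 'g0k', 'zy', 'py62m', 'zy', 'kn5m', '8nnx']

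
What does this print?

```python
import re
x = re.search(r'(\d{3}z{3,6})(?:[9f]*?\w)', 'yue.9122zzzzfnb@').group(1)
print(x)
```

122zzzz

The match spans [5:13] → '122zzzzf'.
Captured: group 1 = '122zzzz'.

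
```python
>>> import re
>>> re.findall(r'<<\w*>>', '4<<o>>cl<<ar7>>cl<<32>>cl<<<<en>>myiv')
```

['<<o>>', '<<ar7>>', '<<32>>', '<<en>>']

No capturing groups, so `findall` returns the 4 full match strings.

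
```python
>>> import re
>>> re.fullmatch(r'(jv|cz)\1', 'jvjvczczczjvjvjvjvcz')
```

None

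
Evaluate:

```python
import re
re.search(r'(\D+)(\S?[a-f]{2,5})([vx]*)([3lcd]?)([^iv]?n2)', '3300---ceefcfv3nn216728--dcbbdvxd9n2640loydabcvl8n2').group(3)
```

The match spans [4:18] → '---ceefcfv3nn2'.
Captured: group 1 = '---ceef', group 2 = 'cf', group 3 = 'v', group 4 = '3', group 5 = 'nn2'.

'v'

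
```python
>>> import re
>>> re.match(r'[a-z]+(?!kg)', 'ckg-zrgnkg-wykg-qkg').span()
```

`re.match` only tries the pattern at the start of the string.
The match spans [0:3] → 'ckg'.

(0, 3)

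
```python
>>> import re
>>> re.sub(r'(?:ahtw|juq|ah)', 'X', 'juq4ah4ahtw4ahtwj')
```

'X4X4X4Xj'

The regex engine tests alternatives in the order written; an earlier branch that matches wins even if a later one would match more.
Matches: at [0:3] → 'juq'; at [4:6] → 'ah'; at [7:11] → 'ahtw'; at [12:16] → 'ahtw'.
`sub` substitutes 'X' at each match site.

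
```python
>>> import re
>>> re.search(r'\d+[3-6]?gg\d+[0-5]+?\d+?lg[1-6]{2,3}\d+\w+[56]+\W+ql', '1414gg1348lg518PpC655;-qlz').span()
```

Pattern: one or more of a digit, then optionally a character in [3-6]; then the literal 'gg', then one or more of a digit, then one or more of a character in [0-5] (lazy); then one or more of a digit (lazy), then the literal 'lg', then 2 to 3 of a character in [1-6]; then one or more of a digit, then one or more of a word character, then one or more of one of [56]; then one or more of a non-word character, then the literal 'ql'.
The match spans [0:25] → '1414gg1348lg518PpC655;-ql'.

(0, 25)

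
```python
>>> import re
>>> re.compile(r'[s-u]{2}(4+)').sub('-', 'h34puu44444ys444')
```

This matches exactly 2 of a character in [s-u]; then one or more of a literal '4' (captured).
Matches: at [4:11] → 'uu44444'.
Each match is replaced by '-'.

'h34p-ys444'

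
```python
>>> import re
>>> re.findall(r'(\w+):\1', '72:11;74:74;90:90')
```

['74', '90']

A backreference is literal: `\1` must see the identical characters the first group matched.
Matches: at [6:11] match '74:74', group 1 = '74'; at [12:17] match '90:90', group 1 = '90'.
One capturing group, so `findall` returns just the captured substring from each match — 2 in all.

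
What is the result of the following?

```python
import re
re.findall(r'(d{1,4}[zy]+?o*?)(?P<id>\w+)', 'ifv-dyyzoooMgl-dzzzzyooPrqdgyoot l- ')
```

[('dy', 'yzoooMgl'), ('dz', 'zzzyooPrqdgyoot')]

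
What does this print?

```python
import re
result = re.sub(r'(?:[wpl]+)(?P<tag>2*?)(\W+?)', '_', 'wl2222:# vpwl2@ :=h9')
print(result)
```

The pattern matches one or more of one of [wpl] (non-capturing group); then zero or more of a literal '2' (lazy) (captured as 'tag'); then one or more of a non-word character (lazy) (captured).
Matches: at [0:7] → 'wl2222:'; at [10:15] → 'pwl2@'.
Each match is replaced by '_'.

_# v_ :=h9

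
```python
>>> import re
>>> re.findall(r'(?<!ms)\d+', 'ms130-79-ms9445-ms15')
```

['30', '79', '445', '5']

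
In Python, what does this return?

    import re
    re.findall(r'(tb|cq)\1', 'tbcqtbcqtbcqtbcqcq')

A backreference is literal: `\1` must see the identical characters the first group matched.
Walking the string: at [14:18] match 'cqcq', group 1 = 'cq'.
Because there's exactly one group, `findall` drops the full match and keeps group 1 from the one hit.

['cq']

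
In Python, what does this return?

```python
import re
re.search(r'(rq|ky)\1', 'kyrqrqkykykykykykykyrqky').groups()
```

`\1` is not a pattern — it's the concrete string captured by group 1, re-applied verbatim.
`re.search` tries every starting position until one works.
The match spans [2:6] → 'rqrq'.
Captured: group 1 = 'rq'.

('rq',)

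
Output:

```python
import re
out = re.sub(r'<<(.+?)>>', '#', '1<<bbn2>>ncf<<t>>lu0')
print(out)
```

1#ncf#lu0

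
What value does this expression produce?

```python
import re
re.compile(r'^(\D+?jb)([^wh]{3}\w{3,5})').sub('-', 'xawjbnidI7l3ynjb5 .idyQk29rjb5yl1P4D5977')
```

The pattern matches anchored at the start of the string; then one or more of a non-digit (lazy), then the literal 'jb' (captured); then exactly 3 of any character except [wh], then 3 to 5 of a word character (captured).
`sub` substitutes '-' at each match site.

'-njb5 .idyQk29rjb5yl1P4D5977'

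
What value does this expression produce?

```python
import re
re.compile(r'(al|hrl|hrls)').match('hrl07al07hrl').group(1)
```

'hrl'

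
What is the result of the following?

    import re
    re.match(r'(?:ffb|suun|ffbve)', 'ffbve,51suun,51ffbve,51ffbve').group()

`match` is anchored at position 0; if the pattern doesn't fit there, it returns None.
The match spans [0:3] → 'ffb'.

'ffb'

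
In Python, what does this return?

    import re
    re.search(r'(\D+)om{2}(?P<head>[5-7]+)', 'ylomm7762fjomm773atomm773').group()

'ylomm776'

This matches one or more of a non-digit (captured); then the literal 'o', then exactly 2 of the literal 'm'; then one or more of a character in [5-7] (captured as 'head').
The match spans [0:8] → 'ylomm776'.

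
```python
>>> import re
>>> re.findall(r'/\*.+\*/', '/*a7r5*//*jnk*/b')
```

['/*a7r5*//*jnk*/']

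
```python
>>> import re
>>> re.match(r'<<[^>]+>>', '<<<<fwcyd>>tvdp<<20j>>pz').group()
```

With `match`, the pattern is implicitly anchored at the beginning.
The match spans [0:11] → '<<<<fwcyd>>'.

'<<<<fwcyd>>'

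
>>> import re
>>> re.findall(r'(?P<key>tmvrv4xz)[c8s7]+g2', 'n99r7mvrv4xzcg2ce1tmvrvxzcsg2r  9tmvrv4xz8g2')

['tmvrv4xz']

Because there's exactly one group, `findall` drops the full match and keeps group 1 from the one hit.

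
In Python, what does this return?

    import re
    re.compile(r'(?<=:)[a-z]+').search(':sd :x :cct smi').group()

'sd'

The positive lookaround only admits positions where the adjacent text matches; those characters stay outside the span.
The match spans [1:3] → 'sd'.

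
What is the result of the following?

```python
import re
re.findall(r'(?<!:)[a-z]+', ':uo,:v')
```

`(?!…)`/`(?<!…)` only lets a position through if the neighbouring text does NOT match; no characters are consumed.
With no groups in the pattern, `findall` gives back each whole match — 1 here.

['o']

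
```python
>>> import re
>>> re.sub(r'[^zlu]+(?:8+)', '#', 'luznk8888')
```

Pattern: one or more of any character except [zlu]; then one or more of a literal '8' (non-capturing group).
`sub` substitutes '#' at each match site.

'luz#'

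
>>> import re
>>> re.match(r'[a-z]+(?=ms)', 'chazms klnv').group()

`re.match` won't scan ahead — the pattern has to work from the very first character.
The match spans [0:4] → 'chaz'.

'chaz'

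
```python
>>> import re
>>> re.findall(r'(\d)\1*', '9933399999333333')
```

`\1` has to match the exact text group 1 already captured.
Walking the string: at [0:2] match '99', group 1 = '9'; at [2:5] match '333', group 1 = '3'; at [5:10] match '99999', group 1 = '9'; at [10:16] match '333333', group 1 = '3'.
One capturing group, so `findall` returns just the captured substring from each match — 4 in all.

['9', '3', '9', '3']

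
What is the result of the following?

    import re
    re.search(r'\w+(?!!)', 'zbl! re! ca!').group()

'zb'

The negative lookahead/lookbehind blocks any match where the forbidden context is present.
`search` walks the string left to right and returns the first match it finds.
The match spans [0:2] → 'zb'.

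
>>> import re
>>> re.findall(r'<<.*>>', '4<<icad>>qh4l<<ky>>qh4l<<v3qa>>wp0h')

Matches: at [1:31] → '<<icad>>qh4l<<ky>>qh4l<<v3qa>>'.
`findall` yields the raw match text (1 of them) because the pattern has no groups.

['<<icad>>qh4l<<ky>>qh4l<<v3qa>>']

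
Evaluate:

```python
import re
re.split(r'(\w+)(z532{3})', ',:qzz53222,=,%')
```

[',:', 'qz', 'z53222', ',=,%']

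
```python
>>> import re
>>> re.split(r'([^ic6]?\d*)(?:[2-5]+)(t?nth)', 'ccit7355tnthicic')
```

['cci', 't735', 'tnth', 'icic']

Because the pattern has a capturing group, `split` also inserts each captured text between the pieces.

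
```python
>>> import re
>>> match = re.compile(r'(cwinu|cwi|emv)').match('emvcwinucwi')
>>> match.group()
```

`re.match` won't scan ahead — the pattern has to work from the very first character.
The match spans [0:3] → 'emv'.

'emv'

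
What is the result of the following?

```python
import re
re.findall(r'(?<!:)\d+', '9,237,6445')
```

`(?!…)`/`(?<!…)` only lets a position through if the neighbouring text does NOT match; no characters are consumed.
Scanning left to right: at [0:1] → '9'; at [2:5] → '237'; at [6:10] → '6445'.
`findall` yields the raw match text (3 of them) because the pattern has no groups.

['9', '237', '6445']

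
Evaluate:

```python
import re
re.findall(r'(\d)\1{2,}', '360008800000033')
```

['0', '0']

A backreference is literal: `\1` must see the identical characters the first group matched.
Scanning left to right: at [2:5] match '000', group 1 = '0'; at [7:13] match '000000', group 1 = '0'.
`findall` collects group 1 from each match (2 total).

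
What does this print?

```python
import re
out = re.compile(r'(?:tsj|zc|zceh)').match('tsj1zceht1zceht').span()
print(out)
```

(0, 3)

`re.match` won't scan ahead — the pattern has to work from the very first character.
The match spans [0:3] → 'tsj'.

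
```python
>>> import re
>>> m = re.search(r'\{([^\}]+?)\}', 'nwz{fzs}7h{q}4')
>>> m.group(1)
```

Unlike `match`, `search` isn't anchored — it looks for the pattern anywhere in the string.
The match spans [3:8] → '{fzs}'.
Captured: group 1 = 'fzs'.

'fzs'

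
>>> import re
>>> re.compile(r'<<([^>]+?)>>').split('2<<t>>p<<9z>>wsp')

['2', 't', 'p', '9z', 'wsp']

The group in the pattern means `split` returns the separators' captures alongside the pieces.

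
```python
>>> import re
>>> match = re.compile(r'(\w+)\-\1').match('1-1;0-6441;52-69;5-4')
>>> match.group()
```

After group 1 captures some text, `\1` only succeeds where that same text appears again.
`match` is anchored at position 0; if the pattern doesn't fit there, it returns None.
The match spans [0:3] → '1-1'.
Captured: group 1 = '1'.

'1-1'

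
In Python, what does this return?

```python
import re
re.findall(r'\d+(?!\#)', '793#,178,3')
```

['79', '178', '3']

The negative lookahead/lookbehind blocks any match where the forbidden context is present.
Walking the string: at [0:2] → '79'; at [5:8] → '178'; at [9:10] → '3'.
No capturing groups, so `findall` returns the 3 full match strings.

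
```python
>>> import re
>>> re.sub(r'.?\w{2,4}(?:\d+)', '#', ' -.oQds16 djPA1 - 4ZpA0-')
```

' -## -#-'

The pattern matches optionally any character, then 2 to 4 of a word character; then one or more of a digit (non-capturing group).
Matches: at [2:9] → '.oQds16'; at [9:15] → ' djPA1'; at [17:23] → ' 4ZpA0'.
Every occurrence is swapped for '#'.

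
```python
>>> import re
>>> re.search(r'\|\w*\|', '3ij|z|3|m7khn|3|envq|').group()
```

'|z|'

`re.search` tries every starting position until one works.
The match spans [3:6] → '|z|'.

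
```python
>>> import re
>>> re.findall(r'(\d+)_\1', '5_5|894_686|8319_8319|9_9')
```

A backreference is literal: `\1` must see the identical characters the first group matched.
Because there's exactly one group, `findall` drops the full match and keeps group 1 from each hit.

['5', '8319', '9']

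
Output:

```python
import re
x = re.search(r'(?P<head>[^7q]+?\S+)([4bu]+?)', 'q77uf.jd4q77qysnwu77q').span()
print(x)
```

The pattern matches one or more of any character except [7q] (lazy), then one or more of a non-whitespace character (captured as 'head'); then one or more of one of [4bu] (lazy) (captured).
`re.search` tries every starting position until one works.
The match spans [3:18] → 'uf.jd4q77qysnwu'.
Captured: group 1 = 'uf.jd4q77qysnw', group 2 = 'u'.

(3, 18)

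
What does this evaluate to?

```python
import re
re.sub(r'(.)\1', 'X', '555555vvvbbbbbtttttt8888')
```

A backreference is literal: `\1` must see the identical characters the first group matched.
Each match is replaced by 'X'.

'XXXXvXXbXXXXX'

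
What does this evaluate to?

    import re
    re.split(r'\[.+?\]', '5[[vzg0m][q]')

['5', '', '']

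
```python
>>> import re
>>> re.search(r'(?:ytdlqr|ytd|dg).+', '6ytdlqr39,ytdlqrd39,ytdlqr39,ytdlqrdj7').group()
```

`re.search` tries every starting position until one works.
The match spans [1:38] → 'ytdlqr39,ytdlqrd39,ytdlqr39,ytdlqrdj7'.

'ytdlqr39,ytdlqrd39,ytdlqr39,ytdlqrdj7'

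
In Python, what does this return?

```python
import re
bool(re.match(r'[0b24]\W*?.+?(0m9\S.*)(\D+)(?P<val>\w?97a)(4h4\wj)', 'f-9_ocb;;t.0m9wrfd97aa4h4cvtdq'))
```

False

Pattern: one of [0b24], then zero or more of a non-word character (lazy), then one or more of any character (lazy); then the literal '0m9', then a non-whitespace character, then zero or more of any character (captured); then one or more of a non-digit (captured); then optionally a word character, then the literal '97a' (captured as 'val'); then the literal '4h4', then a word character, then a literal 'j' (captured).
`re.match` won't scan ahead — the pattern has to work from the very first character.
Here the string doesn't start with a match, so the call returns None, and `bool(None)` is False.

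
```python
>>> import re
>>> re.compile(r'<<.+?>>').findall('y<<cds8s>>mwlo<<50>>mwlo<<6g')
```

Lazy quantifiers expand one character at a time until the remainder of the pattern can match.
Scanning left to right: at [1:10] → '<<cds8s>>'; at [14:20] → '<<50>>'.
Since nothing is captured, `findall` lists the 2 matched substrings directly.

['<<cds8s>>', '<<50>>']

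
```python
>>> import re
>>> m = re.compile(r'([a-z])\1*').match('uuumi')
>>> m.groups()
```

A backreference is literal: `\1` must see the identical characters the first group matched.
With `match`, the pattern is implicitly anchored at the beginning.
The match spans [0:3] → 'uuu'.
Captured: group 1 = 'u'.

('u',)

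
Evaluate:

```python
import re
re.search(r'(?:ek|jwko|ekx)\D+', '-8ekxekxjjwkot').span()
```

(2, 14)

`re.search` scans for the first position where the pattern succeeds.
The match spans [2:14] → 'ekxekxjjwkot'.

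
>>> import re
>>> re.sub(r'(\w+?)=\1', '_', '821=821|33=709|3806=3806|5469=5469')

'_|33=709|_|_'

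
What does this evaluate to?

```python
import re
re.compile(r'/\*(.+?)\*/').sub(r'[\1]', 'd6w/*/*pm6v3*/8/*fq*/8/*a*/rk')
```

A non-greedy quantifier consumes as few characters as it can — just enough that the remainder of the pattern still matches from where it stops; whatever follows it matches normally.
Each match is replaced using the text its own group 1 captured.

'd6w[/*pm6v3]8[fq]8[a]rk'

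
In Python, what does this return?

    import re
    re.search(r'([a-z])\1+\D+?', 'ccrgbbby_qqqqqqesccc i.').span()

(0, 3)

The backreference `\1` re-matches whatever the first group consumed, character for character.
`search` walks the string left to right and returns the first match it finds.
The match spans [0:3] → 'ccr'.
Captured: group 1 = 'c'.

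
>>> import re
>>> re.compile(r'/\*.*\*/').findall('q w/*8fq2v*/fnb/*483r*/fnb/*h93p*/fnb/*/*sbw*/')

Matches: at [3:46] → '/*8fq2v*/fnb/*483r*/fnb/*h93p*/fnb/*/*sbw*/'.
`findall` yields the raw match text (1 of them) because the pattern has no groups.

['/*8fq2v*/fnb/*483r*/fnb/*h93p*/fnb/*/*sbw*/']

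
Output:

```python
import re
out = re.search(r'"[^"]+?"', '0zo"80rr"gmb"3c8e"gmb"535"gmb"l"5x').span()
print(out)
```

(3, 9)

`re.search` scans for the first position where the pattern succeeds.
The match spans [3:9] → '"80rr"'.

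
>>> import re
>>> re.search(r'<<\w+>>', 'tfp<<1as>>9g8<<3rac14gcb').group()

'<<1as>>'

`re.search` scans for the first position where the pattern succeeds.
The match spans [3:10] → '<<1as>>'.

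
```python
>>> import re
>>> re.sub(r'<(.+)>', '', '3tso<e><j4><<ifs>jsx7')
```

'3tsojsx7'

Matches: at [4:17] → '<e><j4><<ifs>'.
Each match is replaced by ''.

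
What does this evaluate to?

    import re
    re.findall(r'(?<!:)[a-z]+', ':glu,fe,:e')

['lu', 'fe']

`(?!…)`/`(?<!…)` only lets a position through if the neighbouring text does NOT match; no characters are consumed.
Scanning left to right: at [2:4] → 'lu'; at [5:7] → 'fe'.
With no groups in the pattern, `findall` gives back each whole match — 2 here.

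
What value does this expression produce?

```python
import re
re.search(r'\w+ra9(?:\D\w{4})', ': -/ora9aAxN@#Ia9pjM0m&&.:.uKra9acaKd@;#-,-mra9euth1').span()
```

The pattern matches one or more of a word character, then the literal 'ra9'; then a non-digit, then exactly 4 of a word character (non-capturing group).
`re.search` tries every starting position until one works.
The match spans [27:37] → 'uKra9acaKd'.

(27, 37)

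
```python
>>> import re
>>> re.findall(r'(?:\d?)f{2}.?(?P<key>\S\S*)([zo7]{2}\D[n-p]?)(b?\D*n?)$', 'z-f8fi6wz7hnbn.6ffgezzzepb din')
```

[('ez', 'zzep', 'b din')]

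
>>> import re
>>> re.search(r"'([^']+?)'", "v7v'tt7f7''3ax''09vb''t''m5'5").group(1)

The match spans [3:10] → "'tt7f7'".
Captured: group 1 = 'tt7f7'.

'tt7f7'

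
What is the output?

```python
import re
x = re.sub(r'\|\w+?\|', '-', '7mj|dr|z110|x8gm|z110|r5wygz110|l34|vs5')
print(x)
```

7mj-z110-z110-l34|vs5

Every occurrence is swapped for '-'.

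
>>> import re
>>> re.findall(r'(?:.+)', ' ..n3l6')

[' ..n3l6']

Pattern: one or more of any character (non-capturing group).
No capturing groups, so `findall` returns the 1 full match string.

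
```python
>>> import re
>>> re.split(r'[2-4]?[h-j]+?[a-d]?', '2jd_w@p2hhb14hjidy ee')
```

['', '_w@p', '', '1', '', '', 'y ee']

A non-greedy quantifier consumes as few characters as it can — just enough that the remainder of the pattern still matches from where it stops; whatever follows it matches normally.
Each match becomes a cut point; 7 segments remain.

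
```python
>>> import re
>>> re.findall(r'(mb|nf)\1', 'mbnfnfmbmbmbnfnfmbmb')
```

['nf', 'mb', 'nf', 'mb']

After group 1 captures some text, `\1` only succeeds where that same text appears again.
One capturing group, so `findall` returns just the captured substring from each match — 4 in all.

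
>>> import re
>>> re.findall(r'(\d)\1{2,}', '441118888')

After group 1 captures some text, `\1` only succeeds where that same text appears again.
Matches: at [2:5] match '111', group 1 = '1'; at [5:9] match '8888', group 1 = '8'.
One capturing group, so `findall` returns just the captured substring from each match — 2 in all.

['1', '8']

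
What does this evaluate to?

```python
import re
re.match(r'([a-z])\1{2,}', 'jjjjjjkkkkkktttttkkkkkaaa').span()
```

`match` is anchored at position 0; if the pattern doesn't fit there, it returns None.
The match spans [0:6] → 'jjjjjj'.

(0, 6)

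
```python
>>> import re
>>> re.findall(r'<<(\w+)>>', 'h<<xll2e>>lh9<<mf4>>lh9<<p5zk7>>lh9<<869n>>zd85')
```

['xll2e', 'mf4', 'p5zk7', '869n']

Walking the string: at [1:10] match '<<xll2e>>', group 1 = 'xll2e'; at [13:20] match '<<mf4>>', group 1 = 'mf4'; at [23:32] match '<<p5zk7>>', group 1 = 'p5zk7'; at [35:43] match '<<869n>>', group 1 = '869n'.
With a single group, `findall` returns only what that group captured — 4 items.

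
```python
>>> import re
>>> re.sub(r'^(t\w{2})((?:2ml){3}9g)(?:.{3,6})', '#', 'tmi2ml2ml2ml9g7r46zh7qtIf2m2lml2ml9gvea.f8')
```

'#7qtIf2m2lml2ml9gvea.f8'

Every occurrence is swapped for '#'.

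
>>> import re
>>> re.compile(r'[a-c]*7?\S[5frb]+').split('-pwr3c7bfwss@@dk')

['-p', '3', 'wss@@dk']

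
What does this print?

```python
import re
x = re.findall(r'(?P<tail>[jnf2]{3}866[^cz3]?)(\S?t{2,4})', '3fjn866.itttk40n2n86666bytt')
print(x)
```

The pattern matches exactly 3 of one of [jnf2], then the literal '866', then optionally any character except [cz3] (captured as 'tail'); then optionally a non-whitespace character, then 2 to 4 of the literal 't' (captured).
Walking the string: at [1:12] match 'fjn866.ittt', groups = ('fjn866.', 'ittt').
Multiple groups make `findall` return tuples — one 2-tuple for the one match.

[('fjn866.', 'ittt')]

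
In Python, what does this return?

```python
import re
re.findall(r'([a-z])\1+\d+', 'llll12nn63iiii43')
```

The backreference `\1` re-matches whatever the first group consumed, character for character.
One capturing group, so `findall` returns just the captured substring from each match — 3 in all.

['l', 'n', 'i']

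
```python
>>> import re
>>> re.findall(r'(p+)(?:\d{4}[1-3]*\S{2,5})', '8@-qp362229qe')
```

Pattern: one or more of a literal 'p' (captured); then exactly 4 of a digit, then zero or more of a character in [1-3], then 2 to 5 of a non-whitespace character (non-capturing group).
Walking the string: at [4:13] match 'p362229qe', group 1 = 'p'.
Because there's exactly one group, `findall` drops the full match and keeps group 1 from the one hit.

['p']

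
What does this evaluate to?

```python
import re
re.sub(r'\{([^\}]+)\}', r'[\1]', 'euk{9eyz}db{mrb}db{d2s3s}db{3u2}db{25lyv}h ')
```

'euk[9eyz]db[mrb]db[d2s3s]db[3u2]db[25lyv]h '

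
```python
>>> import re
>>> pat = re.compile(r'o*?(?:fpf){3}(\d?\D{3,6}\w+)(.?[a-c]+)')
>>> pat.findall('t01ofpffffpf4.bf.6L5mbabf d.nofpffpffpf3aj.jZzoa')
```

This matches zero or more of a literal 'o' (lazy), then the literal 'fpf' repeated 3 times; then optionally a digit, then 3 to 6 of a non-digit, then one or more of a word character (captured); then optionally any character, then one or more of a character in [a-c] (captured).
With 2 capturing groups, `findall` returns a 2-tuple per match.

[('3aj.jZzo', 'a')]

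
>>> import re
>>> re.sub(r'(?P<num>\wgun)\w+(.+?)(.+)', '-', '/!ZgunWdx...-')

'/!-'

Pattern: a word character, then the literal 'gun' (captured as 'num'); then one or more of a word character; then one or more of any character (lazy) (captured); then one or more of any character (captured).
Matches: at [2:13] → 'ZgunWdx...-'.
Each match is replaced by '-'.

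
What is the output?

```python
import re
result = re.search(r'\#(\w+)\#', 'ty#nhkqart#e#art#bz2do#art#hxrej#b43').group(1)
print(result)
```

nhkqart

`re.search` tries every starting position until one works.
The match spans [2:11] → '#nhkqart#'.
Captured: group 1 = 'nhkqart'.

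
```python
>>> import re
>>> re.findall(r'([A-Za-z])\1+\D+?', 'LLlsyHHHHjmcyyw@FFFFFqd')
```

['L', 'H', 'y', 'F']

The backreference `\1` re-matches whatever the first group consumed, character for character.
`findall` collects group 1 from each match (4 total).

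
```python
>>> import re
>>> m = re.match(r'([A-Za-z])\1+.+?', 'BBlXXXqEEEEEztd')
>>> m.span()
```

(0, 3)

`match` is anchored at position 0; if the pattern doesn't fit there, it returns None.
The match spans [0:3] → 'BBl'.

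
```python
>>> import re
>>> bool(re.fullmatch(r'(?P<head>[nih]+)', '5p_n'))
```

False

The pattern matches one or more of one of [nih] (captured as 'head').
For `fullmatch`, every character of the input must be accounted for by the pattern.
Here there's no way to consume every character, so the call returns None, and `bool(None)` is False.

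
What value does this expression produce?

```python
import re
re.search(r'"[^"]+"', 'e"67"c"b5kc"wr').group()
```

'"67"'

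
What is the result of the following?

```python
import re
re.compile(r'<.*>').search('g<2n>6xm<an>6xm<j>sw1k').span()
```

(1, 18)

Unlike `match`, `search` isn't anchored — it looks for the pattern anywhere in the string.
The match spans [1:18] → '<2n>6xm<an>6xm<j>'.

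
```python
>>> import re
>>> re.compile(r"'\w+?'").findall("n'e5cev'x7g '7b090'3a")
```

["'e5cev'", "'7b090'"]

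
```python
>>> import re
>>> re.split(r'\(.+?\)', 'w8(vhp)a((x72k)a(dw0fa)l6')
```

Lazy quantifiers expand one character at a time until the remainder of the pattern can match.
Matches to split on: at [2:7] → '(vhp)'; at [8:15] → '((x72k)'; at [16:23] → '(dw0fa)'.
`split` removes every match and returns the 4 fragments in between.

['w8', 'a', 'a', 'l6']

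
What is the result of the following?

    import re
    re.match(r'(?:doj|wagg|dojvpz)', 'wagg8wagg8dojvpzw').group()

With `match`, the pattern is implicitly anchored at the beginning.
The match spans [0:4] → 'wagg'.

'wagg'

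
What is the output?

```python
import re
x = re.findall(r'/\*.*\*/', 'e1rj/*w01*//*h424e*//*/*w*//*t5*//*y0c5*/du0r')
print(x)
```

['/*w01*//*h424e*//*/*w*//*t5*//*y0c5*/']

Walking the string: at [4:41] → '/*w01*//*h424e*//*/*w*//*t5*//*y0c5*/'.
No capturing groups, so `findall` returns the 1 full match string.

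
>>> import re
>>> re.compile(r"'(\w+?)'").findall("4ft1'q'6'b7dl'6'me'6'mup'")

['q', 'b7dl', 'me', 'mup']

Matches: at [4:7] match "'q'", group 1 = 'q'; at [8:14] match "'b7dl'", group 1 = 'b7dl'; at [15:19] match "'me'", group 1 = 'me'; at [20:25] match "'mup'", group 1 = 'mup'.
One capturing group, so `findall` returns just the captured substring from each match — 4 in all.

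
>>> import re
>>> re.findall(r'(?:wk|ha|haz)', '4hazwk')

['ha', 'wk']

Branches in `(...|...)` are attempted left-to-right; the first branch that allows the whole pattern to succeed is taken.
Scanning left to right: at [1:3] → 'ha'; at [4:6] → 'wk'.
`findall` yields the raw match text (2 of them) because the pattern has no groups.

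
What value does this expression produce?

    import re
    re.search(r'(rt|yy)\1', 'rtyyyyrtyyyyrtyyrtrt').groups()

('yy',)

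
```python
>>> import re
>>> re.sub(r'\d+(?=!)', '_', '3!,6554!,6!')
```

Because the assertion is zero-width, the text it checks is not consumed and won't appear in the result.
Matches: at [0:1] → '3'; at [3:7] → '6554'; at [9:10] → '6'.
`sub` substitutes '_' at each match site.

'_!,_!,_!'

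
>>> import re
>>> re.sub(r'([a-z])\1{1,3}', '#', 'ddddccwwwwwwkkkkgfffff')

'#####g#f'

`\1` is not a pattern — it's the concrete string captured by group 1, re-applied verbatim.
Matches: at [0:4] → 'dddd'; at [4:6] → 'cc'; at [6:10] → 'wwww'; at [10:12] → 'ww'; at [12:16] → 'kkkk'; ….
Every occurrence is swapped for '#'.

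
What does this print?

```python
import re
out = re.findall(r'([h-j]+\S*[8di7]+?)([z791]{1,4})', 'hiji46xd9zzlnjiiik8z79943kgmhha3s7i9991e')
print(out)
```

This matches one or more of a character in [h-j], then zero or more of a non-whitespace character, then one or more of one of [8di7] (lazy) (captured); then 1 to 4 of one of [z791] (captured).
Walking the string: at [0:39] match 'hiji46xd9zzlnjiiik8z79943kgmhha3s7i9991', groups = ('hiji46xd9zzlnjiiik8z79943kgmhha3s7i', '9991').
Multiple groups make `findall` return tuples — one 2-tuple for the one match.

[('hiji46xd9zzlnjiiik8z79943kgmhha3s7i', '9991')]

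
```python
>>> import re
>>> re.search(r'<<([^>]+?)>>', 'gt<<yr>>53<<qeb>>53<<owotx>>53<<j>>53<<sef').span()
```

The match spans [2:8] → '<<yr>>'.

(2, 8)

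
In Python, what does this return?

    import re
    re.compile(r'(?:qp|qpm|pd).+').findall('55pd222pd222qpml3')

['pd222pd222qpml3']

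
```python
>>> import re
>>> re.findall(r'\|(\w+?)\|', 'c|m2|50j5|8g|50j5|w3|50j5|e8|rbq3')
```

['m2', '8g', 'w3', 'e8']

`findall` collects group 1 from each match (4 total).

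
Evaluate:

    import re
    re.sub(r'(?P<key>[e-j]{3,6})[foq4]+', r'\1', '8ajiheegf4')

'8ajiheeg'

`\1` in the replacement pulls in group 1's text for each match.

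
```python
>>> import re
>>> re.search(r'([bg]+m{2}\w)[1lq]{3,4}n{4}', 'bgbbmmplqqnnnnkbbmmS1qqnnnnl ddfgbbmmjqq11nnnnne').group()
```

The match spans [0:14] → 'bgbbmmplqqnnnn'.

'bgbbmmplqqnnnn'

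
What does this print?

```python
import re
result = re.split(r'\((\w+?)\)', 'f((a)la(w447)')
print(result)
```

['f(', 'a', 'la', 'w447', '']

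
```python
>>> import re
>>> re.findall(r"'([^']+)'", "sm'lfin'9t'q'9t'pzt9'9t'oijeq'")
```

One capturing group, so `findall` returns just the captured substring from each match — 4 in all.

['lfin', 'q', 'pzt9', 'oijeq']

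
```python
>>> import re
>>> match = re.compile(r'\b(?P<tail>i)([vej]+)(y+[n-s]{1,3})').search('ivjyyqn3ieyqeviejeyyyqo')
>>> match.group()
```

'ivjyyqn'

This matches a word boundary (`\b`, zero-width); then a literal 'i' (captured as 'tail'); then one or more of one of [vej] (captured); then one or more of the literal 'y', then 1 to 3 of a character in [n-s] (captured).
`search` walks the string left to right and returns the first match it finds.
The match spans [0:7] → 'ivjyyqn'.
Captured: group 1 = 'i', group 2 = 'vj', group 3 = 'yyqn'.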